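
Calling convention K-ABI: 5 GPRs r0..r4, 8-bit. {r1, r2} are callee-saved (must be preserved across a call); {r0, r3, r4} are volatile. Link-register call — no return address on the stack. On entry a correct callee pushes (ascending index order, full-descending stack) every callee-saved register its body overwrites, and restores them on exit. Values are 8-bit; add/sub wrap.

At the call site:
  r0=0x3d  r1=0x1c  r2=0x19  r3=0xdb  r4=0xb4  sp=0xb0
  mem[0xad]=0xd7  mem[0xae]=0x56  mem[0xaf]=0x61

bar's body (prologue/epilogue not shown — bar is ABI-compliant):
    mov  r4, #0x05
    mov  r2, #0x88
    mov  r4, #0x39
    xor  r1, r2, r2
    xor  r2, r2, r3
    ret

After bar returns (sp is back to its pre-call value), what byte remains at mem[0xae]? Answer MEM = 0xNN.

MEM = 0x19

prologue: push r1 -> mem[0xaf]=0x1c, sp=0xaf
prologue: push r2 -> mem[0xae]=0x19, sp=0xae
body[0] mov  r4, #0x05 -> r4=0x05
body[1] mov  r2, #0x88 -> r2=0x88
body[2] mov  r4, #0x39 -> r4=0x39
body[3] xor  r1, r2, r2 -> r1=0x00
body[4] xor  r2, r2, r3 -> r2=0x53
epilogue: pop r2=0x19, sp=0xaf
epilogue: pop r1=0x1c, sp=0xb0
prologue pushed ['r1', 'r2'] at ['0xaf', '0xae']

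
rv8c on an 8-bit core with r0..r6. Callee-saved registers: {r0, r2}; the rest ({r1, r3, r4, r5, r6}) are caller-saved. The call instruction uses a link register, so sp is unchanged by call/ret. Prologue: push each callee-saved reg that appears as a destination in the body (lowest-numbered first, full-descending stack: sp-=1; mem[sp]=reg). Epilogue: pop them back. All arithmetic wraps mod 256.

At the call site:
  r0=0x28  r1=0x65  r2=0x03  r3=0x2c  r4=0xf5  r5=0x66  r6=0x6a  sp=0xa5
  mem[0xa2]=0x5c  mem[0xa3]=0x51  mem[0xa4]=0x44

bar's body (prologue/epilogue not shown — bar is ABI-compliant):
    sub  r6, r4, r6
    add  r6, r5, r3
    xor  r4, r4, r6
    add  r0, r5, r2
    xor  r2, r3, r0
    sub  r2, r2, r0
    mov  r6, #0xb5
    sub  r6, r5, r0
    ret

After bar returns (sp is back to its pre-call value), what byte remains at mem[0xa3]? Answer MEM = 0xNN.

prologue: push r0 -> mem[0xa4]=0x28, sp=0xa4
prologue: push r2 -> mem[0xa3]=0x03, sp=0xa3
body[0] sub  r6, r4, r6 -> r6=0x8b
body[1] add  r6, r5, r3 -> r6=0x92
body[2] xor  r4, r4, r6 -> r4=0x67
body[3] add  r0, r5, r2 -> r0=0x69
body[4] xor  r2, r3, r0 -> r2=0x45
body[5] sub  r2, r2, r0 -> r2=0xdc
body[6] mov  r6, #0xb5 -> r6=0xb5
body[7] sub  r6, r5, r0 -> r6=0xfd
epilogue: pop r2=0x03, sp=0xa4
epilogue: pop r0=0x28, sp=0xa5
prologue pushed ['r0', 'r2'] at ['0xa4', '0xa3']

MEM = 0x03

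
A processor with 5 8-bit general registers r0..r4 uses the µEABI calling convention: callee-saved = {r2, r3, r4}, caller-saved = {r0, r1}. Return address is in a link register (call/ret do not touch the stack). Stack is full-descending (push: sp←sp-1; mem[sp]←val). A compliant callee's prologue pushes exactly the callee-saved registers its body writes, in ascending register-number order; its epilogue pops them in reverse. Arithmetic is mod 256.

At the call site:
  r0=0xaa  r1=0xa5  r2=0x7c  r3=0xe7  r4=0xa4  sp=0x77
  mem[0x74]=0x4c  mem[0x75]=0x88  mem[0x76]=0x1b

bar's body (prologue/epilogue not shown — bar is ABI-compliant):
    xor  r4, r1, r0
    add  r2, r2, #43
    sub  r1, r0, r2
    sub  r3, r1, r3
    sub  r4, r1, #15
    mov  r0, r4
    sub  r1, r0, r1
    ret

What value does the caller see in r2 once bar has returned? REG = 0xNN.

REG = 0x7c

prologue: push r2 → mem[0x76]=0x7c, sp=0x76
prologue: push r3 → mem[0x75]=0xe7, sp=0x75
prologue: push r4 → mem[0x74]=0xa4, sp=0x74
body[0] xor  r4, r1, r0 → r4=0x0f
body[1] add  r2, r2, #43 → r2=0xa7
body[2] sub  r1, r0, r2 → r1=0x03
body[3] sub  r3, r1, r3 → r3=0x1c
body[4] sub  r4, r1, #15 → r4=0xf4
body[5] mov  r0, r4 → r0=0xf4
body[6] sub  r1, r0, r1 → r1=0xf1
epilogue: pop r4=0xa4, sp=0x75
epilogue: pop r3=0xe7, sp=0x76
epilogue: pop r2=0x7c, sp=0x77
r2 is callee-saved → restored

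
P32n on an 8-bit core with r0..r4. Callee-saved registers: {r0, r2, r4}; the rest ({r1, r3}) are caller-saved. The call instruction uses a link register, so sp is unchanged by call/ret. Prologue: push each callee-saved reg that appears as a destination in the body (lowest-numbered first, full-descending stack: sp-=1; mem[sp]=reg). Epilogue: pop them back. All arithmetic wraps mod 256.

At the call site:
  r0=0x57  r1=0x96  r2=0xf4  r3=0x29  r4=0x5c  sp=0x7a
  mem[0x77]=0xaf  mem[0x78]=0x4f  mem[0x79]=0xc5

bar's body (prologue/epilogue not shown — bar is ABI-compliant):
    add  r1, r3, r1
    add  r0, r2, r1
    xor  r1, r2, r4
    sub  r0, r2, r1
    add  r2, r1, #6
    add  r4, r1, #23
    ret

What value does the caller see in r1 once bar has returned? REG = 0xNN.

REG = 0xa8

prologue: push r0 → mem[0x79]=0x57, sp=0x79
prologue: push r2 → mem[0x78]=0xf4, sp=0x78
prologue: push r4 → mem[0x77]=0x5c, sp=0x77
body[0] add  r1, r3, r1 → r1=0xbf
body[1] add  r0, r2, r1 → r0=0xb3
body[2] xor  r1, r2, r4 → r1=0xa8
body[3] sub  r0, r2, r1 → r0=0x4c
body[4] add  r2, r1, #6 → r2=0xae
body[5] add  r4, r1, #23 → r4=0xbf
epilogue: pop r4=0x5c, sp=0x78
epilogue: pop r2=0xf4, sp=0x79
epilogue: pop r0=0x57, sp=0x7a
r1 is caller-saved → body value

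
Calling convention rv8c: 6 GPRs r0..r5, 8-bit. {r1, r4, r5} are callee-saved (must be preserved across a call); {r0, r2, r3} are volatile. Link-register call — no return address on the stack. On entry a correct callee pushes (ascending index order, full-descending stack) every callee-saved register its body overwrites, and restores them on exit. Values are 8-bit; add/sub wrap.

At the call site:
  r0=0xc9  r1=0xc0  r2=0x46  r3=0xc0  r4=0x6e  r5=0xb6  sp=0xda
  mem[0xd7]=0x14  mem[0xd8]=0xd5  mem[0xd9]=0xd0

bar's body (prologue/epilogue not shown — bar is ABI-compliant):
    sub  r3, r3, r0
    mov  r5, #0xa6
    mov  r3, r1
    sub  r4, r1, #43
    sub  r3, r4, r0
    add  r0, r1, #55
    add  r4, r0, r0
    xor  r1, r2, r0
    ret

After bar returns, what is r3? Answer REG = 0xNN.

prologue: push r1 → mem[0xd9]=0xc0, sp=0xd9
prologue: push r4 → mem[0xd8]=0x6e, sp=0xd8
prologue: push r5 → mem[0xd7]=0xb6, sp=0xd7
body[0] sub  r3, r3, r0 → r3=0xf7
body[1] mov  r5, #0xa6 → r5=0xa6
body[2] mov  r3, r1 → r3=0xc0
body[3] sub  r4, r1, #43 → r4=0x95
body[4] sub  r3, r4, r0 → r3=0xcc
body[5] add  r0, r1, #55 → r0=0xf7
body[6] add  r4, r0, r0 → r4=0xee
body[7] xor  r1, r2, r0 → r1=0xb1
epilogue: pop r5=0xb6, sp=0xd8
epilogue: pop r4=0x6e, sp=0xd9
epilogue: pop r1=0xc0, sp=0xda
r3 is caller-saved → body value

REG = 0xcc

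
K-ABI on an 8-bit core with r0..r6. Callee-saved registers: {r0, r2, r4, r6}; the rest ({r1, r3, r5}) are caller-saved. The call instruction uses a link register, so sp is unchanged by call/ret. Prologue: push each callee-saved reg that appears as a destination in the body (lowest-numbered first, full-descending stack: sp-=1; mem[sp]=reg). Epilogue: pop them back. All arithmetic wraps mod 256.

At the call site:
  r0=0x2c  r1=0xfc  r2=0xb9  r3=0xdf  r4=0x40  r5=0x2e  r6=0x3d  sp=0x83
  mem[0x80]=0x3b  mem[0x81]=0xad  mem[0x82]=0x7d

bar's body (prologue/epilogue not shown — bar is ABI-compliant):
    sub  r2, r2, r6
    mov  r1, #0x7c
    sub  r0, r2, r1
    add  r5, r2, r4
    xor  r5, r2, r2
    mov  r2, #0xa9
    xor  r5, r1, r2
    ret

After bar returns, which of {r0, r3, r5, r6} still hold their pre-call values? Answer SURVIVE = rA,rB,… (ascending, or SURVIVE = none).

SURVIVE = r0,r3,r6

prologue: push r0 -> mem[0x82]=0x2c, sp=0x82
prologue: push r2 -> mem[0x81]=0xb9, sp=0x81
body[0] sub  r2, r2, r6 -> r2=0x7c
body[1] mov  r1, #0x7c -> r1=0x7c
body[2] sub  r0, r2, r1 -> r0=0x00
body[3] add  r5, r2, r4 -> r5=0xbc
body[4] xor  r5, r2, r2 -> r5=0x00
body[5] mov  r2, #0xa9 -> r2=0xa9
body[6] xor  r5, r1, r2 -> r5=0xd5
epilogue: pop r2=0xb9, sp=0x82
epilogue: pop r0=0x2c, sp=0x83
r0: callee-saved, written=True
r3: caller-saved, written=False
r5: caller-saved, written=True
r6: callee-saved, written=False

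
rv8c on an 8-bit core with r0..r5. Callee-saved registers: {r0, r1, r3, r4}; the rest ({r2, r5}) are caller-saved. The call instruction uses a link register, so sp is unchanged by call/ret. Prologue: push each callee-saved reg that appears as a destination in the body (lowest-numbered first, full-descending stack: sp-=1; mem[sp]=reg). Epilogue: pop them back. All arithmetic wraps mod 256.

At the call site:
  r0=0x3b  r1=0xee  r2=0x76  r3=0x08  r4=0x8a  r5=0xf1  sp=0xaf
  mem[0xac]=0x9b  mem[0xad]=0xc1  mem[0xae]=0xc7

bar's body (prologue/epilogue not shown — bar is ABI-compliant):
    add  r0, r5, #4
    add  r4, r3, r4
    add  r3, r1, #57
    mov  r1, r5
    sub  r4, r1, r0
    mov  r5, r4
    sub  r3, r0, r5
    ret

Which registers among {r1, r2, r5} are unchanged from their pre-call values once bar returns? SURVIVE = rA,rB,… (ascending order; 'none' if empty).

SURVIVE = r1,r2

prologue: push r0 -> mem[0xae]=0x3b, sp=0xae
prologue: push r1 -> mem[0xad]=0xee, sp=0xad
prologue: push r3 -> mem[0xac]=0x08, sp=0xac
prologue: push r4 -> mem[0xab]=0x8a, sp=0xab
body[0] add  r0, r5, #4 -> r0=0xf5
body[1] add  r4, r3, r4 -> r4=0x92
body[2] add  r3, r1, #57 -> r3=0x27
body[3] mov  r1, r5 -> r1=0xf1
body[4] sub  r4, r1, r0 -> r4=0xfc
body[5] mov  r5, r4 -> r5=0xfc
body[6] sub  r3, r0, r5 -> r3=0xf9
epilogue: pop r4=0x8a, sp=0xac
epilogue: pop r3=0x08, sp=0xad
epilogue: pop r1=0xee, sp=0xae
epilogue: pop r0=0x3b, sp=0xaf
r1: callee-saved, written=True
r2: caller-saved, written=False
r5: caller-saved, written=True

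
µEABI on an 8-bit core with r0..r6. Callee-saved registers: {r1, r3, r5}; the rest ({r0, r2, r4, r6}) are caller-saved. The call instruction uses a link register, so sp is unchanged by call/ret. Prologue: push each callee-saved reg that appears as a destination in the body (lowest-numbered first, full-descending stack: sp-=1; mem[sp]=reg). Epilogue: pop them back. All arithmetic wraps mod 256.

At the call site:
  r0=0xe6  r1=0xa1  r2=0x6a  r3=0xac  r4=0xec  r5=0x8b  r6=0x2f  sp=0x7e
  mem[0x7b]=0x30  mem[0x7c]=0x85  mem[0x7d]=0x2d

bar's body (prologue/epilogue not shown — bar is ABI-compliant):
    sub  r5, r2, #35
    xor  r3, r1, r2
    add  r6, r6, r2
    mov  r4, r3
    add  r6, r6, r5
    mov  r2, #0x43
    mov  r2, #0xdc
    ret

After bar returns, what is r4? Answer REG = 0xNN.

REG = 0xcb

prologue: push r3 → mem[0x7d]=0xac, sp=0x7d
prologue: push r5 → mem[0x7c]=0x8b, sp=0x7c
body[0] sub  r5, r2, #35 → r5=0x47
body[1] xor  r3, r1, r2 → r3=0xcb
body[2] add  r6, r6, r2 → r6=0x99
body[3] mov  r4, r3 → r4=0xcb
body[4] add  r6, r6, r5 → r6=0xe0
body[5] mov  r2, #0x43 → r2=0x43
body[6] mov  r2, #0xdc → r2=0xdc
epilogue: pop r5=0x8b, sp=0x7d
epilogue: pop r3=0xac, sp=0x7e
r4 is caller-saved → body value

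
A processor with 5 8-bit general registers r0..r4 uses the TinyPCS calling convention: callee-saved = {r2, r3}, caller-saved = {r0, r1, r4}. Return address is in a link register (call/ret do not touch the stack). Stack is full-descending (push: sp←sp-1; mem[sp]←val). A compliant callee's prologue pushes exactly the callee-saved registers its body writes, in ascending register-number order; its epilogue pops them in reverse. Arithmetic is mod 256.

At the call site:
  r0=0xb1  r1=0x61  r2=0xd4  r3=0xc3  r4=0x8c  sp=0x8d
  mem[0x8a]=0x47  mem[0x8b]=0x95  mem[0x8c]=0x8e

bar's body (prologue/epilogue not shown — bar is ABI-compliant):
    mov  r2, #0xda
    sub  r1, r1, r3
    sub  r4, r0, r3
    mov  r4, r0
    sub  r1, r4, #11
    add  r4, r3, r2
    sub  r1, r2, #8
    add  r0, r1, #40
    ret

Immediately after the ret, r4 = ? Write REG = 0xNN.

prologue: push r2 -> mem[0x8c]=0xd4, sp=0x8c
body[0] mov  r2, #0xda -> r2=0xda
body[1] sub  r1, r1, r3 -> r1=0x9e
body[2] sub  r4, r0, r3 -> r4=0xee
body[3] mov  r4, r0 -> r4=0xb1
body[4] sub  r1, r4, #11 -> r1=0xa6
body[5] add  r4, r3, r2 -> r4=0x9d
body[6] sub  r1, r2, #8 -> r1=0xd2
body[7] add  r0, r1, #40 -> r0=0xfa
epilogue: pop r2=0xd4, sp=0x8d
r4 is caller-saved -> body value

REG = 0x9d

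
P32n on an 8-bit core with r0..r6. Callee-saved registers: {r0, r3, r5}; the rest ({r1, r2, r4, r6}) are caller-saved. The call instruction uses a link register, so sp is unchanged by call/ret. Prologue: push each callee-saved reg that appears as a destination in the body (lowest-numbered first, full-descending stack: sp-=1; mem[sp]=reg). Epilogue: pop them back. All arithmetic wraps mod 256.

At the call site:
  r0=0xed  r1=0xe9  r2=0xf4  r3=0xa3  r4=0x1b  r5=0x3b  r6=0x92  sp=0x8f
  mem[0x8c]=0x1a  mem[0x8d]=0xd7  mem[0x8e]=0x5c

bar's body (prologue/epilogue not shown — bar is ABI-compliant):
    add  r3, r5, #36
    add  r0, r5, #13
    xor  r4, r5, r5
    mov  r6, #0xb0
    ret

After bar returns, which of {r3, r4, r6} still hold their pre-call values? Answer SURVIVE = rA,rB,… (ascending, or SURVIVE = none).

prologue: push r0 → mem[0x8e]=0xed, sp=0x8e
prologue: push r3 → mem[0x8d]=0xa3, sp=0x8d
body[0] add  r3, r5, #36 → r3=0x5f
body[1] add  r0, r5, #13 → r0=0x48
body[2] xor  r4, r5, r5 → r4=0x00
body[3] mov  r6, #0xb0 → r6=0xb0
epilogue: pop r3=0xa3, sp=0x8e
epilogue: pop r0=0xed, sp=0x8f
r3: callee-saved, written=True
r4: caller-saved, written=True
r6: caller-saved, written=True

SURVIVE = r3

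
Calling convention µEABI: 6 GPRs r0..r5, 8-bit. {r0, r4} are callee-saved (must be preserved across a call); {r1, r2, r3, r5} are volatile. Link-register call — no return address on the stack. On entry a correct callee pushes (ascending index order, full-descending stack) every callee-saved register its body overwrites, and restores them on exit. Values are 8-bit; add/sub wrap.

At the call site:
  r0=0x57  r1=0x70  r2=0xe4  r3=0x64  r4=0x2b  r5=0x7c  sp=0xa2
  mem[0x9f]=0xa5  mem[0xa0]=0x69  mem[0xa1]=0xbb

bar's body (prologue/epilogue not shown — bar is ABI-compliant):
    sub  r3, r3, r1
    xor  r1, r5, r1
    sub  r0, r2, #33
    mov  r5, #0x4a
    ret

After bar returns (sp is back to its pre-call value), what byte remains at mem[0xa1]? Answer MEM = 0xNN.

prologue: push r0 -> mem[0xa1]=0x57, sp=0xa1
body[0] sub  r3, r3, r1 -> r3=0xf4
body[1] xor  r1, r5, r1 -> r1=0x0c
body[2] sub  r0, r2, #33 -> r0=0xc3
body[3] mov  r5, #0x4a -> r5=0x4a
epilogue: pop r0=0x57, sp=0xa2
prologue pushed ['r0'] at ['0xa1']

MEM = 0x57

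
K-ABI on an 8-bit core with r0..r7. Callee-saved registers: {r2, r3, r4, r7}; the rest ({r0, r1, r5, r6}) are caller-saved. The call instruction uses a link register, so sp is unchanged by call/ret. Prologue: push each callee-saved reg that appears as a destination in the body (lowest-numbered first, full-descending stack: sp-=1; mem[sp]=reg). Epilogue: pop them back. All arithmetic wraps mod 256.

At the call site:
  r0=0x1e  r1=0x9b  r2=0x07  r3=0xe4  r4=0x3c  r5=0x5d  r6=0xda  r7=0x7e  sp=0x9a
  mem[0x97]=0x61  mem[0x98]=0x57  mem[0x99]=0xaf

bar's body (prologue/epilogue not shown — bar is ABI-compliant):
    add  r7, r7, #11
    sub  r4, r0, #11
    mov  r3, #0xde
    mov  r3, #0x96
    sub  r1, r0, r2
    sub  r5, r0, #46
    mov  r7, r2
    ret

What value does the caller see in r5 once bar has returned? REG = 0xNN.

REG = 0xf0

prologue: push r3 → mem[0x99]=0xe4, sp=0x99
prologue: push r4 → mem[0x98]=0x3c, sp=0x98
prologue: push r7 → mem[0x97]=0x7e, sp=0x97
body[0] add  r7, r7, #11 → r7=0x89
body[1] sub  r4, r0, #11 → r4=0x13
body[2] mov  r3, #0xde → r3=0xde
body[3] mov  r3, #0x96 → r3=0x96
body[4] sub  r1, r0, r2 → r1=0x17
body[5] sub  r5, r0, #46 → r5=0xf0
body[6] mov  r7, r2 → r7=0x07
epilogue: pop r7=0x7e, sp=0x98
epilogue: pop r4=0x3c, sp=0x99
epilogue: pop r3=0xe4, sp=0x9a
r5 is caller-saved → body value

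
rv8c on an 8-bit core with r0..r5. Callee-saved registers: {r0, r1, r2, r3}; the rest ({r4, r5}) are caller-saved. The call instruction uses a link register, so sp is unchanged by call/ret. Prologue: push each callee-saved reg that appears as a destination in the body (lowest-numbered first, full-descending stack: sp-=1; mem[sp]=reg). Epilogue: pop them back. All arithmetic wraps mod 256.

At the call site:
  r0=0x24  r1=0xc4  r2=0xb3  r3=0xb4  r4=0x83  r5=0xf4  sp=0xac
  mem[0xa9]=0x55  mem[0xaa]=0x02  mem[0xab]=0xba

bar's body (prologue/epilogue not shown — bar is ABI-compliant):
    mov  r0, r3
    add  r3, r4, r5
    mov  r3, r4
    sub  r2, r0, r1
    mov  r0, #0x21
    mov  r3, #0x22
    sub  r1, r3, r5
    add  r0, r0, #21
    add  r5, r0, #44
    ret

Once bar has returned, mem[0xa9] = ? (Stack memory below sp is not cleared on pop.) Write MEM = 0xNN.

MEM = 0xb3

prologue: push r0 -> mem[0xab]=0x24, sp=0xab
prologue: push r1 -> mem[0xaa]=0xc4, sp=0xaa
prologue: push r2 -> mem[0xa9]=0xb3, sp=0xa9
prologue: push r3 -> mem[0xa8]=0xb4, sp=0xa8
body[0] mov  r0, r3 -> r0=0xb4
body[1] add  r3, r4, r5 -> r3=0x77
body[2] mov  r3, r4 -> r3=0x83
body[3] sub  r2, r0, r1 -> r2=0xf0
body[4] mov  r0, #0x21 -> r0=0x21
body[5] mov  r3, #0x22 -> r3=0x22
body[6] sub  r1, r3, r5 -> r1=0x2e
body[7] add  r0, r0, #21 -> r0=0x36
body[8] add  r5, r0, #44 -> r5=0x62
epilogue: pop r3=0xb4, sp=0xa9
epilogue: pop r2=0xb3, sp=0xaa
epilogue: pop r1=0xc4, sp=0xab
epilogue: pop r0=0x24, sp=0xac
prologue pushed ['r0', 'r1', 'r2', 'r3'] at ['0xab', '0xaa', '0xa9', '0xa8']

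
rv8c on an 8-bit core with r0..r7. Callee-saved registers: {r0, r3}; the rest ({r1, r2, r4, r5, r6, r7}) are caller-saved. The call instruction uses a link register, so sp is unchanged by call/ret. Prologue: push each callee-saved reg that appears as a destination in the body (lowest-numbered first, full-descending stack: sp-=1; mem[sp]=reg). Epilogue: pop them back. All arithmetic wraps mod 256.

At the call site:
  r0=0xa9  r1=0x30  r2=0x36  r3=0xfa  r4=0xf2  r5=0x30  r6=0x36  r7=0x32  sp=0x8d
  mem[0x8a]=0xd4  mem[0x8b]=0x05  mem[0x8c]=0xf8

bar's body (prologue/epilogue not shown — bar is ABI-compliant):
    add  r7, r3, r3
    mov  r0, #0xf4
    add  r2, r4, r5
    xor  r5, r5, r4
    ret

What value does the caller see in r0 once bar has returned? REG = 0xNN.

prologue: push r0 → mem[0x8c]=0xa9, sp=0x8c
body[0] add  r7, r3, r3 → r7=0xf4
body[1] mov  r0, #0xf4 → r0=0xf4
body[2] add  r2, r4, r5 → r2=0x22
body[3] xor  r5, r5, r4 → r5=0xc2
epilogue: pop r0=0xa9, sp=0x8d
r0 is callee-saved → restored

REG = 0xa9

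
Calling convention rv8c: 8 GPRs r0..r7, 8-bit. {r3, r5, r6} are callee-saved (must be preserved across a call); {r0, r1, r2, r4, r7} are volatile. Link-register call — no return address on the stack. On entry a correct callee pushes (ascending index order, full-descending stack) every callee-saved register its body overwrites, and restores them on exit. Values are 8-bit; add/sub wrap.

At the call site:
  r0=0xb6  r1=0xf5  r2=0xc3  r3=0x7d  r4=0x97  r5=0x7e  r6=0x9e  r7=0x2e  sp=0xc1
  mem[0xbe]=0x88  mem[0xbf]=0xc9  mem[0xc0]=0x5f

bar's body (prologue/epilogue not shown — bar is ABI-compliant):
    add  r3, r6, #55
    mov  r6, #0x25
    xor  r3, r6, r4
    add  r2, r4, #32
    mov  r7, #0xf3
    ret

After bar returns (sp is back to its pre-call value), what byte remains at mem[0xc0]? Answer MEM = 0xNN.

prologue: push r3 -> mem[0xc0]=0x7d, sp=0xc0
prologue: push r6 -> mem[0xbf]=0x9e, sp=0xbf
body[0] add  r3, r6, #55 -> r3=0xd5
body[1] mov  r6, #0x25 -> r6=0x25
body[2] xor  r3, r6, r4 -> r3=0xb2
body[3] add  r2, r4, #32 -> r2=0xb7
body[4] mov  r7, #0xf3 -> r7=0xf3
epilogue: pop r6=0x9e, sp=0xc0
epilogue: pop r3=0x7d, sp=0xc1
prologue pushed ['r3', 'r6'] at ['0xc0', '0xbf']

MEM = 0x7d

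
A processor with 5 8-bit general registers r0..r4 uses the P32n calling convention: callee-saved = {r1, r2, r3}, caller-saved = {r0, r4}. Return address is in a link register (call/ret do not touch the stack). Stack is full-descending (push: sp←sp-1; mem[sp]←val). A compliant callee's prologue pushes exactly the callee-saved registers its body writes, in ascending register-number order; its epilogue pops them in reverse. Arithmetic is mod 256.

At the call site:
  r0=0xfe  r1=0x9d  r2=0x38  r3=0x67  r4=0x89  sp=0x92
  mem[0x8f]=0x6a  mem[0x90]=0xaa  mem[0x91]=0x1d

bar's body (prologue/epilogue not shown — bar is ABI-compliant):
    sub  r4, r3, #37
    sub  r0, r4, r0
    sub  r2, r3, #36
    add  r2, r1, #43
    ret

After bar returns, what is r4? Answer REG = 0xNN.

prologue: push r2 -> mem[0x91]=0x38, sp=0x91
body[0] sub  r4, r3, #37 -> r4=0x42
body[1] sub  r0, r4, r0 -> r0=0x44
body[2] sub  r2, r3, #36 -> r2=0x43
body[3] add  r2, r1, #43 -> r2=0xc8
epilogue: pop r2=0x38, sp=0x92
r4 is caller-saved -> body value

REG = 0x42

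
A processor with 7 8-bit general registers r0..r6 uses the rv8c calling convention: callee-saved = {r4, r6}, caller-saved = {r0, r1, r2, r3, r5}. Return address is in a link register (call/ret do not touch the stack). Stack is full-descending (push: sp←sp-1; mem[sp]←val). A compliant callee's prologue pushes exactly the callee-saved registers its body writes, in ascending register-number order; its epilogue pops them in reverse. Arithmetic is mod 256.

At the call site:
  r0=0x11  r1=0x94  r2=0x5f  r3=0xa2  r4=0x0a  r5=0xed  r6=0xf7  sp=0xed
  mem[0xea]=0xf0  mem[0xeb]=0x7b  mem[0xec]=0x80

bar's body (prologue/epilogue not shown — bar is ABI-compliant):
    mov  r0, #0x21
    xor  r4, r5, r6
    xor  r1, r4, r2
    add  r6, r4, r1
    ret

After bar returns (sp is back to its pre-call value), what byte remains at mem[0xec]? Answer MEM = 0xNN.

MEM = 0x0a

prologue: push r4 -> mem[0xec]=0x0a, sp=0xec
prologue: push r6 -> mem[0xeb]=0xf7, sp=0xeb
body[0] mov  r0, #0x21 -> r0=0x21
body[1] xor  r4, r5, r6 -> r4=0x1a
body[2] xor  r1, r4, r2 -> r1=0x45
body[3] add  r6, r4, r1 -> r6=0x5f
epilogue: pop r6=0xf7, sp=0xec
epilogue: pop r4=0x0a, sp=0xed
prologue pushed ['r4', 'r6'] at ['0xec', '0xeb']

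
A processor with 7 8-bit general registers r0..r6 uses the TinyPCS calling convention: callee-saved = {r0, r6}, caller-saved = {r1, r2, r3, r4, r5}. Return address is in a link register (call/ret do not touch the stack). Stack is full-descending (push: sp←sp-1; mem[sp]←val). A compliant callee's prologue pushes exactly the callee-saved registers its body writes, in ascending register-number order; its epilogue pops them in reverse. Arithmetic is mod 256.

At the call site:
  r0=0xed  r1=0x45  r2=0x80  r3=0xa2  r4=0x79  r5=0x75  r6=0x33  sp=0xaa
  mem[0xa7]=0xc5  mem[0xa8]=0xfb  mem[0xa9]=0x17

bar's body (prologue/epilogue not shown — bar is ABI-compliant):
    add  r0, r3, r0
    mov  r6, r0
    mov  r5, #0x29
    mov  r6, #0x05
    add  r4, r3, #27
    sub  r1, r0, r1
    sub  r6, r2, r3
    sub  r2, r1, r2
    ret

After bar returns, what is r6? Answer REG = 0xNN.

REG = 0x33

prologue: push r0 → mem[0xa9]=0xed, sp=0xa9
prologue: push r6 → mem[0xa8]=0x33, sp=0xa8
body[0] add  r0, r3, r0 → r0=0x8f
body[1] mov  r6, r0 → r6=0x8f
body[2] mov  r5, #0x29 → r5=0x29
body[3] mov  r6, #0x05 → r6=0x05
body[4] add  r4, r3, #27 → r4=0xbd
body[5] sub  r1, r0, r1 → r1=0x4a
body[6] sub  r6, r2, r3 → r6=0xde
body[7] sub  r2, r1, r2 → r2=0xca
epilogue: pop r6=0x33, sp=0xa9
epilogue: pop r0=0xed, sp=0xaa
r6 is callee-saved → restored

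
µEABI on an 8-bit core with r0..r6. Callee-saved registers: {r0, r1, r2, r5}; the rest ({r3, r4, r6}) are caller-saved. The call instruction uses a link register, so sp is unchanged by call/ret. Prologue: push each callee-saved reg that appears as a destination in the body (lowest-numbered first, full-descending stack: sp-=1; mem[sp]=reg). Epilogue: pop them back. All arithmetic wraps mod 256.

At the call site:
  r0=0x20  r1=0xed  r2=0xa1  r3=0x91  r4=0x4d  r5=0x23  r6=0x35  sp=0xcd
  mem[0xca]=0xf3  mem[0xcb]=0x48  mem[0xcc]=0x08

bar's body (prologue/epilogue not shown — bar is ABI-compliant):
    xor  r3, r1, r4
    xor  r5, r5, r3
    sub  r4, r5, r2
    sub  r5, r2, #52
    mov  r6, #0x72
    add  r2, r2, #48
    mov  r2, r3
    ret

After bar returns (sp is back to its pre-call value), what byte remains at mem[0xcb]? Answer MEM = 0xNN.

MEM = 0x23

prologue: push r2 → mem[0xcc]=0xa1, sp=0xcc
prologue: push r5 → mem[0xcb]=0x23, sp=0xcb
body[0] xor  r3, r1, r4 → r3=0xa0
body[1] xor  r5, r5, r3 → r5=0x83
body[2] sub  r4, r5, r2 → r4=0xe2
body[3] sub  r5, r2, #52 → r5=0x6d
body[4] mov  r6, #0x72 → r6=0x72
body[5] add  r2, r2, #48 → r2=0xd1
body[6] mov  r2, r3 → r2=0xa0
epilogue: pop r5=0x23, sp=0xcc
epilogue: pop r2=0xa1, sp=0xcd
prologue pushed ['r2', 'r5'] at ['0xcc', '0xcb']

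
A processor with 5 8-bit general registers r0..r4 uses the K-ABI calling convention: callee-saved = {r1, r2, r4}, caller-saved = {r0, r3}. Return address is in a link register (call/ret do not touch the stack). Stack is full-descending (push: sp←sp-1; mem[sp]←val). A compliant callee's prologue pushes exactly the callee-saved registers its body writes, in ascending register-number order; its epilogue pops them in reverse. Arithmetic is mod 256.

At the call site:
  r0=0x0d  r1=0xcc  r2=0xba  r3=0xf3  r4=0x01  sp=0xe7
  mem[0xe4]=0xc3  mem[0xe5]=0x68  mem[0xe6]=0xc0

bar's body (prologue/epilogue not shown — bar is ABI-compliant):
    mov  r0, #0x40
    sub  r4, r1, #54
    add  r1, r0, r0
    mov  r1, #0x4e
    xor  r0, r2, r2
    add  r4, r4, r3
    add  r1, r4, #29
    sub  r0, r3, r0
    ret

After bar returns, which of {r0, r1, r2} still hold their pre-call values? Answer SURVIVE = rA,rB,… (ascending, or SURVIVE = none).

SURVIVE = r1,r2

prologue: push r1 -> mem[0xe6]=0xcc, sp=0xe6
prologue: push r4 -> mem[0xe5]=0x01, sp=0xe5
body[0] mov  r0, #0x40 -> r0=0x40
body[1] sub  r4, r1, #54 -> r4=0x96
body[2] add  r1, r0, r0 -> r1=0x80
body[3] mov  r1, #0x4e -> r1=0x4e
body[4] xor  r0, r2, r2 -> r0=0x00
body[5] add  r4, r4, r3 -> r4=0x89
body[6] add  r1, r4, #29 -> r1=0xa6
body[7] sub  r0, r3, r0 -> r0=0xf3
epilogue: pop r4=0x01, sp=0xe6
epilogue: pop r1=0xcc, sp=0xe7
r0: caller-saved, written=True
r1: callee-saved, written=True
r2: callee-saved, written=False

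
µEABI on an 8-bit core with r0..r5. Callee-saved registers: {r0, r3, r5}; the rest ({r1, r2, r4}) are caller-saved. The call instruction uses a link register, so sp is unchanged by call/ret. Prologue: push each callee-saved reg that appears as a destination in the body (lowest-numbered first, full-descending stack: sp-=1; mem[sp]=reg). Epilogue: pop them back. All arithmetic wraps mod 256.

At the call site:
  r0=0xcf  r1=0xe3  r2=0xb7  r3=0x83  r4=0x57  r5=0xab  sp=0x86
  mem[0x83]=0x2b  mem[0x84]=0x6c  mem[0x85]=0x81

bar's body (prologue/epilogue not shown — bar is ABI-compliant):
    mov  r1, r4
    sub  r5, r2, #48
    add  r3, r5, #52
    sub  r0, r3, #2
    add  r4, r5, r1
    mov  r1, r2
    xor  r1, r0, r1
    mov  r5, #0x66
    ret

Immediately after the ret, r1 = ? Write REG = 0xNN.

prologue: push r0 -> mem[0x85]=0xcf, sp=0x85
prologue: push r3 -> mem[0x84]=0x83, sp=0x84
prologue: push r5 -> mem[0x83]=0xab, sp=0x83
body[0] mov  r1, r4 -> r1=0x57
body[1] sub  r5, r2, #48 -> r5=0x87
body[2] add  r3, r5, #52 -> r3=0xbb
body[3] sub  r0, r3, #2 -> r0=0xb9
body[4] add  r4, r5, r1 -> r4=0xde
body[5] mov  r1, r2 -> r1=0xb7
body[6] xor  r1, r0, r1 -> r1=0x0e
body[7] mov  r5, #0x66 -> r5=0x66
epilogue: pop r5=0xab, sp=0x84
epilogue: pop r3=0x83, sp=0x85
epilogue: pop r0=0xcf, sp=0x86
r1 is caller-saved -> body value

REG = 0x0e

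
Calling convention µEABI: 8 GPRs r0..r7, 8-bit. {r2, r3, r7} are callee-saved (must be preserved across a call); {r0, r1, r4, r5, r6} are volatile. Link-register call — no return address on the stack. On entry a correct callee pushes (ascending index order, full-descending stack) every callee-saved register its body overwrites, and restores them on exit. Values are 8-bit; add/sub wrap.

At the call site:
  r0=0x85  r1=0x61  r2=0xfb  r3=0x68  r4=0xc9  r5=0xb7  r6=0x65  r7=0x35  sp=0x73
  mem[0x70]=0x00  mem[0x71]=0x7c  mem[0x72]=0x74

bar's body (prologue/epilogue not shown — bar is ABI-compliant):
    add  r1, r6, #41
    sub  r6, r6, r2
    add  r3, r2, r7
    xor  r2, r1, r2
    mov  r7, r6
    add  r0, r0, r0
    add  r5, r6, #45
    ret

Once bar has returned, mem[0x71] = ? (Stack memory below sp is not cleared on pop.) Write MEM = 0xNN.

prologue: push r2 → mem[0x72]=0xfb, sp=0x72
prologue: push r3 → mem[0x71]=0x68, sp=0x71
prologue: push r7 → mem[0x70]=0x35, sp=0x70
body[0] add  r1, r6, #41 → r1=0x8e
body[1] sub  r6, r6, r2 → r6=0x6a
body[2] add  r3, r2, r7 → r3=0x30
body[3] xor  r2, r1, r2 → r2=0x75
body[4] mov  r7, r6 → r7=0x6a
body[5] add  r0, r0, r0 → r0=0x0a
body[6] add  r5, r6, #45 → r5=0x97
epilogue: pop r7=0x35, sp=0x71
epilogue: pop r3=0x68, sp=0x72
epilogue: pop r2=0xfb, sp=0x73
prologue pushed ['r2', 'r3', 'r7'] at ['0x72', '0x71', '0x70']

MEM = 0x68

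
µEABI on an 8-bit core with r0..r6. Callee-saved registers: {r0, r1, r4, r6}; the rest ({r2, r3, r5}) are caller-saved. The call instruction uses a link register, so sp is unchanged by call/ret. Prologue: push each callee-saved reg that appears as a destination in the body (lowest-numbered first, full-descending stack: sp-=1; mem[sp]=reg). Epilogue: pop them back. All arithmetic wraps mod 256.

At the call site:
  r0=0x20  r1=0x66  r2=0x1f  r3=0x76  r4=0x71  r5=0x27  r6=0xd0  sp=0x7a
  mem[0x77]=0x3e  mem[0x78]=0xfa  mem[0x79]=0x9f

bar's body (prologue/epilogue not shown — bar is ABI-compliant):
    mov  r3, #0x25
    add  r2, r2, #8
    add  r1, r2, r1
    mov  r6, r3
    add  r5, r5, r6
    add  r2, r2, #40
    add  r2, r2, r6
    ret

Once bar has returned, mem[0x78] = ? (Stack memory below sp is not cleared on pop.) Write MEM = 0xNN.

prologue: push r1 → mem[0x79]=0x66, sp=0x79
prologue: push r6 → mem[0x78]=0xd0, sp=0x78
body[0] mov  r3, #0x25 → r3=0x25
body[1] add  r2, r2, #8 → r2=0x27
body[2] add  r1, r2, r1 → r1=0x8d
body[3] mov  r6, r3 → r6=0x25
body[4] add  r5, r5, r6 → r5=0x4c
body[5] add  r2, r2, #40 → r2=0x4f
body[6] add  r2, r2, r6 → r2=0x74
epilogue: pop r6=0xd0, sp=0x79
epilogue: pop r1=0x66, sp=0x7a
prologue pushed ['r1', 'r6'] at ['0x79', '0x78']

MEM = 0xd0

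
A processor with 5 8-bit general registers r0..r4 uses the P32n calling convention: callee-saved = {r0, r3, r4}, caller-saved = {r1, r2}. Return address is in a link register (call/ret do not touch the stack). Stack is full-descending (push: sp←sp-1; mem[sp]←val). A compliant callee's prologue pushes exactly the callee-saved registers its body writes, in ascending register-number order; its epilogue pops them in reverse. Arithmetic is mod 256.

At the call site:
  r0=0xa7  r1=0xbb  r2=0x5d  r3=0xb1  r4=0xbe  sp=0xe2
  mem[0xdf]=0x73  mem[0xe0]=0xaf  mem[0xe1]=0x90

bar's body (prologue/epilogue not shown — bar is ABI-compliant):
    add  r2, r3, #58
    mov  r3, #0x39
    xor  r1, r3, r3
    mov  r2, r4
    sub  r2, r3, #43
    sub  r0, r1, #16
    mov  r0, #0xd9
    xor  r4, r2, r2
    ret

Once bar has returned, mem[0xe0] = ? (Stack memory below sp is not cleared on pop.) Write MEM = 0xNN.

prologue: push r0 → mem[0xe1]=0xa7, sp=0xe1
prologue: push r3 → mem[0xe0]=0xb1, sp=0xe0
prologue: push r4 → mem[0xdf]=0xbe, sp=0xdf
body[0] add  r2, r3, #58 → r2=0xeb
body[1] mov  r3, #0x39 → r3=0x39
body[2] xor  r1, r3, r3 → r1=0x00
body[3] mov  r2, r4 → r2=0xbe
body[4] sub  r2, r3, #43 → r2=0x0e
body[5] sub  r0, r1, #16 → r0=0xf0
body[6] mov  r0, #0xd9 → r0=0xd9
body[7] xor  r4, r2, r2 → r4=0x00
epilogue: pop r4=0xbe, sp=0xe0
epilogue: pop r3=0xb1, sp=0xe1
epilogue: pop r0=0xa7, sp=0xe2
prologue pushed ['r0', 'r3', 'r4'] at ['0xe1', '0xe0', '0xdf']

MEM = 0xb1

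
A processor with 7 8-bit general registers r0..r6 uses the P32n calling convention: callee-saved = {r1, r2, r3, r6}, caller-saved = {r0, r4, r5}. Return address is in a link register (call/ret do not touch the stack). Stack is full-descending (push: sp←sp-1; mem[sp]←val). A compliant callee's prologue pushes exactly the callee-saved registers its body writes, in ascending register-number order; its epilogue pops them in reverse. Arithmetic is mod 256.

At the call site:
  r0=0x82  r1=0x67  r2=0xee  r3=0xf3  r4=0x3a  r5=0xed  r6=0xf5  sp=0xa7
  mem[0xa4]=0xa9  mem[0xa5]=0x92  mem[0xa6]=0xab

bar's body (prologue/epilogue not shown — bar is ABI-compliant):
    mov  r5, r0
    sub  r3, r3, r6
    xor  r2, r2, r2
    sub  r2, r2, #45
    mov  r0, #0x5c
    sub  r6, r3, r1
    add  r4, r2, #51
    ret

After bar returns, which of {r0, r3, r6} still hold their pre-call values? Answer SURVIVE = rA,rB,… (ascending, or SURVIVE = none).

SURVIVE = r3,r6

prologue: push r2 → mem[0xa6]=0xee, sp=0xa6
prologue: push r3 → mem[0xa5]=0xf3, sp=0xa5
prologue: push r6 → mem[0xa4]=0xf5, sp=0xa4
body[0] mov  r5, r0 → r5=0x82
body[1] sub  r3, r3, r6 → r3=0xfe
body[2] xor  r2, r2, r2 → r2=0x00
body[3] sub  r2, r2, #45 → r2=0xd3
body[4] mov  r0, #0x5c → r0=0x5c
body[5] sub  r6, r3, r1 → r6=0x97
body[6] add  r4, r2, #51 → r4=0x06
epilogue: pop r6=0xf5, sp=0xa5
epilogue: pop r3=0xf3, sp=0xa6
epilogue: pop r2=0xee, sp=0xa7
r0: caller-saved, written=True
r3: callee-saved, written=True
r6: callee-saved, written=True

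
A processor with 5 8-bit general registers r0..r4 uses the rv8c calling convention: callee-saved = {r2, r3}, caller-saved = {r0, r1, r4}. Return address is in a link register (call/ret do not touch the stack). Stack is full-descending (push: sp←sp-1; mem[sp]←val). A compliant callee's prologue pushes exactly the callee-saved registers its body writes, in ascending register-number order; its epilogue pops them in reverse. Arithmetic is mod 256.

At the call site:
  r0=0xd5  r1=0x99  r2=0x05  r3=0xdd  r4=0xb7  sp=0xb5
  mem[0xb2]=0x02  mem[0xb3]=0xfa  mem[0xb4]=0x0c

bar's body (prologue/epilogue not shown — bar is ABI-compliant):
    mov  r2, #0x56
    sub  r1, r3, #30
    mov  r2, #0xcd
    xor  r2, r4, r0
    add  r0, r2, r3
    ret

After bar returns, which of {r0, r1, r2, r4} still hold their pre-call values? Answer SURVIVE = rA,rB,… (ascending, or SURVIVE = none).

prologue: push r2 → mem[0xb4]=0x05, sp=0xb4
body[0] mov  r2, #0x56 → r2=0x56
body[1] sub  r1, r3, #30 → r1=0xbf
body[2] mov  r2, #0xcd → r2=0xcd
body[3] xor  r2, r4, r0 → r2=0x62
body[4] add  r0, r2, r3 → r0=0x3f
epilogue: pop r2=0x05, sp=0xb5
r0: caller-saved, written=True
r1: caller-saved, written=True
r2: callee-saved, written=True
r4: caller-saved, written=False

SURVIVE = r2,r4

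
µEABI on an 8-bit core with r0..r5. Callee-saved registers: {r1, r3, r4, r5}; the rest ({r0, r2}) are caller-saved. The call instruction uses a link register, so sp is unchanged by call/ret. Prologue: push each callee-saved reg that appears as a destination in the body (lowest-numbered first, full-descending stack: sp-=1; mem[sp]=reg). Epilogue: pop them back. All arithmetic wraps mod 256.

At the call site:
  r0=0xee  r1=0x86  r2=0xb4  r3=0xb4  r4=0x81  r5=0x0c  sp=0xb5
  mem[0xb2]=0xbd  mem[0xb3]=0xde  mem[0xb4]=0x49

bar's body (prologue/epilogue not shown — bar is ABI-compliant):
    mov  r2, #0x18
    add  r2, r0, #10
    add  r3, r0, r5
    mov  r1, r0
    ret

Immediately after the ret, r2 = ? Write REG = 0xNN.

REG = 0xf8

prologue: push r1 -> mem[0xb4]=0x86, sp=0xb4
prologue: push r3 -> mem[0xb3]=0xb4, sp=0xb3
body[0] mov  r2, #0x18 -> r2=0x18
body[1] add  r2, r0, #10 -> r2=0xf8
body[2] add  r3, r0, r5 -> r3=0xfa
body[3] mov  r1, r0 -> r1=0xee
epilogue: pop r3=0xb4, sp=0xb4
epilogue: pop r1=0x86, sp=0xb5
r2 is caller-saved -> body value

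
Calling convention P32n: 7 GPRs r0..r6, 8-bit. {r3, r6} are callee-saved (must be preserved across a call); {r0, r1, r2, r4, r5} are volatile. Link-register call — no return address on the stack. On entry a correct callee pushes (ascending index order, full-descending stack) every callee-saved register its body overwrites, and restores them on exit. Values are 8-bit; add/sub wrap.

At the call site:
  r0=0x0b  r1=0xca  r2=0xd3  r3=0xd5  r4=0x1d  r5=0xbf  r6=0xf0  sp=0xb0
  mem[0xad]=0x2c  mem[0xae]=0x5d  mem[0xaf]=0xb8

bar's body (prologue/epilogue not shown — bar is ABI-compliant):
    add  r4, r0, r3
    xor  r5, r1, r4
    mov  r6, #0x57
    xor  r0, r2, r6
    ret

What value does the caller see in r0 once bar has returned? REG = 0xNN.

prologue: push r6 -> mem[0xaf]=0xf0, sp=0xaf
body[0] add  r4, r0, r3 -> r4=0xe0
body[1] xor  r5, r1, r4 -> r5=0x2a
body[2] mov  r6, #0x57 -> r6=0x57
body[3] xor  r0, r2, r6 -> r0=0x84
epilogue: pop r6=0xf0, sp=0xb0
r0 is caller-saved -> body value

REG = 0x84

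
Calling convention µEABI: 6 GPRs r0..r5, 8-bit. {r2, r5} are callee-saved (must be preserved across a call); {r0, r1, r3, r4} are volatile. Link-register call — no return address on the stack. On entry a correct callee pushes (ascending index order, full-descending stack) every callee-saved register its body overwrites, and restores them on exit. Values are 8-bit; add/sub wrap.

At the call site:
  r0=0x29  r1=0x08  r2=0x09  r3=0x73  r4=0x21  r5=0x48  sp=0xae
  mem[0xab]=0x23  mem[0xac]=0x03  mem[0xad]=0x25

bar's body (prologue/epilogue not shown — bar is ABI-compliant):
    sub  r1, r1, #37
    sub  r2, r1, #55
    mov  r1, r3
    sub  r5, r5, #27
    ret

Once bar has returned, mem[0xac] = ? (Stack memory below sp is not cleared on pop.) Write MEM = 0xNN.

MEM = 0x48

prologue: push r2 -> mem[0xad]=0x09, sp=0xad
prologue: push r5 -> mem[0xac]=0x48, sp=0xac
body[0] sub  r1, r1, #37 -> r1=0xe3
body[1] sub  r2, r1, #55 -> r2=0xac
body[2] mov  r1, r3 -> r1=0x73
body[3] sub  r5, r5, #27 -> r5=0x2d
epilogue: pop r5=0x48, sp=0xad
epilogue: pop r2=0x09, sp=0xae
prologue pushed ['r2', 'r5'] at ['0xad', '0xac']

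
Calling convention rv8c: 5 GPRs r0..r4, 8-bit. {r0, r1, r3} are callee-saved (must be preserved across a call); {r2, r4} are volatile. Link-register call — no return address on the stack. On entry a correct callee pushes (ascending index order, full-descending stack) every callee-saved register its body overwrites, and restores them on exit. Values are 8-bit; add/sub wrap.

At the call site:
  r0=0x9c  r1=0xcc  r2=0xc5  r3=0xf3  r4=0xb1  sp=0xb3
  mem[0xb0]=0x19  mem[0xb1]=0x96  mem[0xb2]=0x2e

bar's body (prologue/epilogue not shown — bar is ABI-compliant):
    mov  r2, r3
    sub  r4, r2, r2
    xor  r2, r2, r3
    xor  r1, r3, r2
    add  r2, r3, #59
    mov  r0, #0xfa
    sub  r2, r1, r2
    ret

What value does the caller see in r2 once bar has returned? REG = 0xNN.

prologue: push r0 -> mem[0xb2]=0x9c, sp=0xb2
prologue: push r1 -> mem[0xb1]=0xcc, sp=0xb1
body[0] mov  r2, r3 -> r2=0xf3
body[1] sub  r4, r2, r2 -> r4=0x00
body[2] xor  r2, r2, r3 -> r2=0x00
body[3] xor  r1, r3, r2 -> r1=0xf3
body[4] add  r2, r3, #59 -> r2=0x2e
body[5] mov  r0, #0xfa -> r0=0xfa
body[6] sub  r2, r1, r2 -> r2=0xc5
epilogue: pop r1=0xcc, sp=0xb2
epilogue: pop r0=0x9c, sp=0xb3
r2 is caller-saved -> body value

REG = 0xc5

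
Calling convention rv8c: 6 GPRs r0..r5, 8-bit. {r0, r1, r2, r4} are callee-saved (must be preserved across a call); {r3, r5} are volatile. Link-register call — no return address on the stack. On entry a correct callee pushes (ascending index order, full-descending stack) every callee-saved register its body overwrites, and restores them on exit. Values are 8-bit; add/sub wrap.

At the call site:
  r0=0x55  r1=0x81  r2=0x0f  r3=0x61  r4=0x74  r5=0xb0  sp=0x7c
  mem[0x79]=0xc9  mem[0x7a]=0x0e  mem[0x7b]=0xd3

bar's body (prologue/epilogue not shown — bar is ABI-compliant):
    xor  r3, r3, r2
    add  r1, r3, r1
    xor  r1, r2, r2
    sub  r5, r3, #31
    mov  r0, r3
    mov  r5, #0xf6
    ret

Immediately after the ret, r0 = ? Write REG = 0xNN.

prologue: push r0 -> mem[0x7b]=0x55, sp=0x7b
prologue: push r1 -> mem[0x7a]=0x81, sp=0x7a
body[0] xor  r3, r3, r2 -> r3=0x6e
body[1] add  r1, r3, r1 -> r1=0xef
body[2] xor  r1, r2, r2 -> r1=0x00
body[3] sub  r5, r3, #31 -> r5=0x4f
body[4] mov  r0, r3 -> r0=0x6e
body[5] mov  r5, #0xf6 -> r5=0xf6
epilogue: pop r1=0x81, sp=0x7b
epilogue: pop r0=0x55, sp=0x7c
r0 is callee-saved -> restored

REG = 0x55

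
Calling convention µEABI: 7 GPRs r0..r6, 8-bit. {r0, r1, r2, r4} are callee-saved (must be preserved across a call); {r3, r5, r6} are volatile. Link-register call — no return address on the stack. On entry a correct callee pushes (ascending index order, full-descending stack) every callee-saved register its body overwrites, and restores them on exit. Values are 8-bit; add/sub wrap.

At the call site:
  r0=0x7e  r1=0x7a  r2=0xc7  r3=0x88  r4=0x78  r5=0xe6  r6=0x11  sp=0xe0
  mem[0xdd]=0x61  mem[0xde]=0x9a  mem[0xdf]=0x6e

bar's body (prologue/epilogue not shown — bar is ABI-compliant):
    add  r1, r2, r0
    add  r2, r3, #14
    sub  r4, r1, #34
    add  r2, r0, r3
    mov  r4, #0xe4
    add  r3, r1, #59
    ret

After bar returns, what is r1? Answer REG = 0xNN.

prologue: push r1 → mem[0xdf]=0x7a, sp=0xdf
prologue: push r2 → mem[0xde]=0xc7, sp=0xde
prologue: push r4 → mem[0xdd]=0x78, sp=0xdd
body[0] add  r1, r2, r0 → r1=0x45
body[1] add  r2, r3, #14 → r2=0x96
body[2] sub  r4, r1, #34 → r4=0x23
body[3] add  r2, r0, r3 → r2=0x06
body[4] mov  r4, #0xe4 → r4=0xe4
body[5] add  r3, r1, #59 → r3=0x80
epilogue: pop r4=0x78, sp=0xde
epilogue: pop r2=0xc7, sp=0xdf
epilogue: pop r1=0x7a, sp=0xe0
r1 is callee-saved → restored

REG = 0x7a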